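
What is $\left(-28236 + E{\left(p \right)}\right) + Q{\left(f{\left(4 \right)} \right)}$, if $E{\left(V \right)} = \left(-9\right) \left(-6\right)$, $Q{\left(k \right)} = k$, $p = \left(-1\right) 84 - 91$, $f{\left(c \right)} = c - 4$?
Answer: $-28182$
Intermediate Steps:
$f{\left(c \right)} = -4 + c$ ($f{\left(c \right)} = c - 4 = -4 + c$)
$p = -175$ ($p = -84 - 91 = -175$)
$E{\left(V \right)} = 54$
$\left(-28236 + E{\left(p \right)}\right) + Q{\left(f{\left(4 \right)} \right)} = \left(-28236 + 54\right) + \left(-4 + 4\right) = -28182 + 0 = -28182$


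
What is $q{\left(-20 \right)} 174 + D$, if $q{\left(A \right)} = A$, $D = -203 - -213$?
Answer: $-3470$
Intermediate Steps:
$D = 10$ ($D = -203 + 213 = 10$)
$q{\left(-20 \right)} 174 + D = \left(-20\right) 174 + 10 = -3480 + 10 = -3470$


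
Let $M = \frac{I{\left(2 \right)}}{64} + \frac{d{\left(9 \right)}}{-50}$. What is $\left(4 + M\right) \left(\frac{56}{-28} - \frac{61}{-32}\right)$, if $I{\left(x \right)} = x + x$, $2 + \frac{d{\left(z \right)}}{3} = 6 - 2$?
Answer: $- \frac{4731}{12800} \approx -0.36961$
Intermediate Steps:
$d{\left(z \right)} = 6$ ($d{\left(z \right)} = -6 + 3 \left(6 - 2\right) = -6 + 3 \cdot 4 = -6 + 12 = 6$)
$I{\left(x \right)} = 2 x$
$M = - \frac{23}{400}$ ($M = \frac{2 \cdot 2}{64} + \frac{6}{-50} = 4 \cdot \frac{1}{64} + 6 \left(- \frac{1}{50}\right) = \frac{1}{16} - \frac{3}{25} = - \frac{23}{400} \approx -0.0575$)
$\left(4 + M\right) \left(\frac{56}{-28} - \frac{61}{-32}\right) = \left(4 - \frac{23}{400}\right) \left(\frac{56}{-28} - \frac{61}{-32}\right) = \frac{1577 \left(56 \left(- \frac{1}{28}\right) - - \frac{61}{32}\right)}{400} = \frac{1577 \left(-2 + \frac{61}{32}\right)}{400} = \frac{1577}{400} \left(- \frac{3}{32}\right) = - \frac{4731}{12800}$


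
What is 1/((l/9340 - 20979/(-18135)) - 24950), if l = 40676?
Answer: -941005/23472888066 ≈ -4.0089e-5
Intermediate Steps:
1/((l/9340 - 20979/(-18135)) - 24950) = 1/((40676/9340 - 20979/(-18135)) - 24950) = 1/((40676*(1/9340) - 20979*(-1/18135)) - 24950) = 1/((10169/2335 + 2331/2015) - 24950) = 1/(5186684/941005 - 24950) = 1/(-23472888066/941005) = -941005/23472888066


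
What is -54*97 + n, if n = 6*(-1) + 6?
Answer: -5238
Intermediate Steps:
n = 0 (n = -6 + 6 = 0)
-54*97 + n = -54*97 + 0 = -5238 + 0 = -5238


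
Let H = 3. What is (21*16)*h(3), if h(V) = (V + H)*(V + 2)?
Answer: 10080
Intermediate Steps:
h(V) = (2 + V)*(3 + V) (h(V) = (V + 3)*(V + 2) = (3 + V)*(2 + V) = (2 + V)*(3 + V))
(21*16)*h(3) = (21*16)*(6 + 3² + 5*3) = 336*(6 + 9 + 15) = 336*30 = 10080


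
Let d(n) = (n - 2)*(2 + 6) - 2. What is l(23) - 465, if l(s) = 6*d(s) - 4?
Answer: 527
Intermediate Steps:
d(n) = -18 + 8*n (d(n) = (-2 + n)*8 - 2 = (-16 + 8*n) - 2 = -18 + 8*n)
l(s) = -112 + 48*s (l(s) = 6*(-18 + 8*s) - 4 = (-108 + 48*s) - 4 = -112 + 48*s)
l(23) - 465 = (-112 + 48*23) - 465 = (-112 + 1104) - 465 = 992 - 465 = 527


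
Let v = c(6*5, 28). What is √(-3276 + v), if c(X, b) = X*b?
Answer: 2*I*√609 ≈ 49.356*I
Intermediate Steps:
v = 840 (v = (6*5)*28 = 30*28 = 840)
√(-3276 + v) = √(-3276 + 840) = √(-2436) = 2*I*√609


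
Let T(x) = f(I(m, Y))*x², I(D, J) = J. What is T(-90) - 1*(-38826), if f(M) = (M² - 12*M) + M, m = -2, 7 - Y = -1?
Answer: -155574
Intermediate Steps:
Y = 8 (Y = 7 - 1*(-1) = 7 + 1 = 8)
f(M) = M² - 11*M
T(x) = -24*x² (T(x) = (8*(-11 + 8))*x² = (8*(-3))*x² = -24*x²)
T(-90) - 1*(-38826) = -24*(-90)² - 1*(-38826) = -24*8100 + 38826 = -194400 + 38826 = -155574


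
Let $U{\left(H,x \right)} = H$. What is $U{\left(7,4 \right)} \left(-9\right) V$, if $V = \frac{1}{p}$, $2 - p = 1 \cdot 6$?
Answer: $\frac{63}{4} \approx 15.75$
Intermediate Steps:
$p = -4$ ($p = 2 - 1 \cdot 6 = 2 - 6 = -4$)
$V = - \frac{1}{4}$ ($V = \frac{1}{-4} = - \frac{1}{4} \approx -0.25$)
$U{\left(7,4 \right)} \left(-9\right) V = 7 \left(-9\right) \left(- \frac{1}{4}\right) = \left(-63\right) \left(- \frac{1}{4}\right) = \frac{63}{4}$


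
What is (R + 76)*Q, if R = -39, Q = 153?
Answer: 5661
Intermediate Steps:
(R + 76)*Q = (-39 + 76)*153 = 37*153 = 5661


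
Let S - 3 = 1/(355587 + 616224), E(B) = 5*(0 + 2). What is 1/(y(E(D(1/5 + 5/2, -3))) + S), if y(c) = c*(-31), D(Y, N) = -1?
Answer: -971811/298345976 ≈ -0.0032573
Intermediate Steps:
E(B) = 10 (E(B) = 5*2 = 10)
y(c) = -31*c
S = 2915434/971811 (S = 3 + 1/(355587 + 616224) = 3 + 1/971811 = 2915434/971811 ≈ 3.0000)
1/(y(E(D(1/5 + 5/2, -3))) + S) = 1/(-31*10 + 2915434/971811) = 1/(-310 + 2915434/971811) = 1/(-298345976/971811) = -971811/298345976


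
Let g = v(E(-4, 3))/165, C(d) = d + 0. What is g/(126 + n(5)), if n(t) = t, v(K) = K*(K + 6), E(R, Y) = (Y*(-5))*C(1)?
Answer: 9/1441 ≈ 0.0062457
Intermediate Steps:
C(d) = d
E(R, Y) = -5*Y (E(R, Y) = (Y*(-5))*1 = -5*Y*1 = -5*Y)
v(K) = K*(6 + K)
g = 9/11 (g = ((-5*3)*(6 - 5*3))/165 = -15*(6 - 15)*(1/165) = -15*(-9)*(1/165) = 135*(1/165) = 9/11 ≈ 0.81818)
g/(126 + n(5)) = (9/11)/(126 + 5) = (9/11)/131 = (1/131)*(9/11) = 9/1441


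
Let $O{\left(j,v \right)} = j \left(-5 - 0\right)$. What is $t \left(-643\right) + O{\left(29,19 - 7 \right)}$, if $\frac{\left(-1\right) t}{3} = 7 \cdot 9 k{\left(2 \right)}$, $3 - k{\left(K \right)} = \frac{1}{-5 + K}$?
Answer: $404945$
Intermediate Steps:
$k{\left(K \right)} = 3 - \frac{1}{-5 + K}$
$t = -630$ ($t = - 3 \cdot 7 \cdot 9 \frac{-16 + 3 \cdot 2}{-5 + 2} = - 3 \cdot 63 \frac{-16 + 6}{-3} = - 3 \cdot 63 \left(\left(- \frac{1}{3}\right) \left(-10\right)\right) = - 3 \cdot 63 \cdot \frac{10}{3} = \left(-3\right) 210 = -630$)
$O{\left(j,v \right)} = - 5 j$ ($O{\left(j,v \right)} = j \left(-5 + 0\right) = j \left(-5\right) = - 5 j$)
$t \left(-643\right) + O{\left(29,19 - 7 \right)} = \left(-630\right) \left(-643\right) - 145 = 405090 - 145 = 404945$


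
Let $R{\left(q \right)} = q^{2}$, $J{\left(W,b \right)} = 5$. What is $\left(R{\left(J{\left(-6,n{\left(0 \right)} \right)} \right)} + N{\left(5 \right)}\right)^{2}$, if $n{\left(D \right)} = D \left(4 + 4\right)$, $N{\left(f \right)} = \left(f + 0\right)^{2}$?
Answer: $2500$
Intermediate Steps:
$N{\left(f \right)} = f^{2}$
$n{\left(D \right)} = 8 D$ ($n{\left(D \right)} = D 8 = 8 D$)
$\left(R{\left(J{\left(-6,n{\left(0 \right)} \right)} \right)} + N{\left(5 \right)}\right)^{2} = \left(5^{2} + 5^{2}\right)^{2} = \left(25 + 25\right)^{2} = 50^{2} = 2500$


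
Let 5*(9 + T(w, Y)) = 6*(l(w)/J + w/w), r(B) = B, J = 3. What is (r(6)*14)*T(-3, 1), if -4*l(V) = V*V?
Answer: -3654/5 ≈ -730.80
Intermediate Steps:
l(V) = -V²/4 (l(V) = -V*V/4 = -V²/4)
T(w, Y) = -39/5 - w²/10 (T(w, Y) = -9 + (6*(-w²/4/3 + w/w))/5 = -9 + (6*(-w²/4*(⅓) + 1))/5 = -9 + (6*(-w²/12 + 1))/5 = -9 + (6*(1 - w²/12))/5 = -9 + (6 - w²/2)/5 = -9 + (6/5 - w²/10) = -39/5 - w²/10)
(r(6)*14)*T(-3, 1) = (6*14)*(-39/5 - ⅒*(-3)²) = 84*(-39/5 - ⅒*9) = 84*(-39/5 - 9/10) = 84*(-87/10) = -3654/5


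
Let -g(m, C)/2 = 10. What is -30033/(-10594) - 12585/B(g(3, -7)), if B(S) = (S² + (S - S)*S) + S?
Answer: -12191295/402572 ≈ -30.284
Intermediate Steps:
g(m, C) = -20 (g(m, C) = -2*10 = -20)
B(S) = S + S² (B(S) = (S² + 0*S) + S = (S² + 0) + S = S² + S = S + S²)
-30033/(-10594) - 12585/B(g(3, -7)) = -30033/(-10594) - 12585*(-1/(20*(1 - 20))) = -30033*(-1/10594) - 12585/((-20*(-19))) = 30033/10594 - 12585/380 = 30033/10594 - 12585*1/380 = 30033/10594 - 2517/76 = -12191295/402572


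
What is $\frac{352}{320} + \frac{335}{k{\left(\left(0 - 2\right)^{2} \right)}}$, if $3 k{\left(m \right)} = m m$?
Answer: $\frac{5113}{80} \approx 63.912$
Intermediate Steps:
$k{\left(m \right)} = \frac{m^{2}}{3}$ ($k{\left(m \right)} = \frac{m m}{3} = \frac{m^{2}}{3}$)
$\frac{352}{320} + \frac{335}{k{\left(\left(0 - 2\right)^{2} \right)}} = \frac{352}{320} + \frac{335}{\frac{1}{3} \left(\left(0 - 2\right)^{2}\right)^{2}} = 352 \cdot \frac{1}{320} + \frac{335}{\frac{1}{3} \left(\left(-2\right)^{2}\right)^{2}} = \frac{11}{10} + \frac{335}{\frac{1}{3} \cdot 4^{2}} = \frac{11}{10} + \frac{335}{\frac{1}{3} \cdot 16} = \frac{11}{10} + \frac{335}{\frac{16}{3}} = \frac{11}{10} + 335 \cdot \frac{3}{16} = \frac{11}{10} + \frac{1005}{16} = \frac{5113}{80}$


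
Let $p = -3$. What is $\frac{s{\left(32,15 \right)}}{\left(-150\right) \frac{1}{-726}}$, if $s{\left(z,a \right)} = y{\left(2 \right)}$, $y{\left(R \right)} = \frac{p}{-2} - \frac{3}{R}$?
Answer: $0$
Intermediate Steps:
$y{\left(R \right)} = \frac{3}{2} - \frac{3}{R}$ ($y{\left(R \right)} = - \frac{3}{-2} - \frac{3}{R} = \left(-3\right) \left(- \frac{1}{2}\right) - \frac{3}{R} = \frac{3}{2} - \frac{3}{R}$)
$s{\left(z,a \right)} = 0$ ($s{\left(z,a \right)} = \frac{3}{2} - \frac{3}{2} = 0$)
$\frac{s{\left(32,15 \right)}}{\left(-150\right) \frac{1}{-726}} = \frac{0}{\left(-150\right) \frac{1}{-726}} = \frac{0}{\left(-150\right) \left(- \frac{1}{726}\right)} = \frac{0}{\frac{25}{121}} = 0 \cdot \frac{121}{25} = 0$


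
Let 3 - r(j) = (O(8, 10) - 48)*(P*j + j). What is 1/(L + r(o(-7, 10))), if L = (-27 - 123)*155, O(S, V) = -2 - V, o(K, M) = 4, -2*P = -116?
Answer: -1/9087 ≈ -0.00011005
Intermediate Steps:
P = 58 (P = -½*(-116) = 58)
r(j) = 3 + 3540*j (r(j) = 3 - ((-2 - 1*10) - 48)*(58*j + j) = 3 - ((-2 - 10) - 48)*59*j = 3 - (-12 - 48)*59*j = 3 - (-60)*59*j = 3 - (-3540)*j = 3 + 3540*j)
L = -23250 (L = -150*155 = -23250)
1/(L + r(o(-7, 10))) = 1/(-23250 + (3 + 3540*4)) = 1/(-23250 + (3 + 14160)) = 1/(-23250 + 14163) = 1/(-9087) = -1/9087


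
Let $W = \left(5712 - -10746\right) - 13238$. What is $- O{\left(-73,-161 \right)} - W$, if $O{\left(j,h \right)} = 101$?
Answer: $-3321$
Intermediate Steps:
$W = 3220$ ($W = \left(5712 + 10746\right) - 13238 = 16458 - 13238 = 3220$)
$- O{\left(-73,-161 \right)} - W = \left(-1\right) 101 - 3220 = -101 - 3220 = -3321$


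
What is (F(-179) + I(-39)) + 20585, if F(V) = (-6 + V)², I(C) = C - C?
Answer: 54810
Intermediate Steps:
I(C) = 0
(F(-179) + I(-39)) + 20585 = ((-6 - 179)² + 0) + 20585 = ((-185)² + 0) + 20585 = (34225 + 0) + 20585 = 34225 + 20585 = 54810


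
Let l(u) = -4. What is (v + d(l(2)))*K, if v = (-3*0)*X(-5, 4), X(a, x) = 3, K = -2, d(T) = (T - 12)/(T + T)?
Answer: -4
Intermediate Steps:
d(T) = (-12 + T)/(2*T) (d(T) = (-12 + T)/((2*T)) = (-12 + T)*(1/(2*T)) = (-12 + T)/(2*T))
v = 0 (v = -3*0*3 = 0*3 = 0)
(v + d(l(2)))*K = (0 + (½)*(-12 - 4)/(-4))*(-2) = (0 + (½)*(-¼)*(-16))*(-2) = (0 + 2)*(-2) = 2*(-2) = -4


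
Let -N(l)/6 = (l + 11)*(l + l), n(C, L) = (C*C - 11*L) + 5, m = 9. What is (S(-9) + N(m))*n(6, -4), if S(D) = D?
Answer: -184365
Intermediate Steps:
n(C, L) = 5 + C² - 11*L (n(C, L) = (C² - 11*L) + 5 = 5 + C² - 11*L)
N(l) = -12*l*(11 + l) (N(l) = -6*(l + 11)*(l + l) = -6*(11 + l)*2*l = -12*l*(11 + l))
(S(-9) + N(m))*n(6, -4) = (-9 - 12*9*(11 + 9))*(5 + 6² - 11*(-4)) = (-9 - 12*9*20)*(5 + 36 + 44) = (-9 - 2160)*85 = -2169*85 = -184365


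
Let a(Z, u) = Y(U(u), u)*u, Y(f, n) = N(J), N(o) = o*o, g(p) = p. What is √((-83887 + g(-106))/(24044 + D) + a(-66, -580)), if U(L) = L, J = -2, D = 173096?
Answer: I*√22545363763005/98570 ≈ 48.171*I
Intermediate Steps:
N(o) = o²
Y(f, n) = 4 (Y(f, n) = (-2)² = 4)
a(Z, u) = 4*u
√((-83887 + g(-106))/(24044 + D) + a(-66, -580)) = √((-83887 - 106)/(24044 + 173096) + 4*(-580)) = √(-83993/197140 - 2320) = √(-457448793/197140) = I*√22545363763005/98570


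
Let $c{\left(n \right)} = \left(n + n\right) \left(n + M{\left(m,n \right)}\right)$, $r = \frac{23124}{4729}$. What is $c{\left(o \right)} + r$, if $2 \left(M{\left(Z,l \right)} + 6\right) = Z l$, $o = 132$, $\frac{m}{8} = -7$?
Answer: $- \frac{4456964796}{4729} \approx -9.4248 \cdot 10^{5}$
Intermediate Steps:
$m = -56$ ($m = 8 \left(-7\right) = -56$)
$r = \frac{23124}{4729}$ ($r = 23124 \cdot \frac{1}{4729} = \frac{23124}{4729} \approx 4.8898$)
$M{\left(Z,l \right)} = -6 + \frac{Z l}{2}$
$c{\left(n \right)} = 2 n \left(-6 - 27 n\right)$ ($c{\left(n \right)} = \left(n + n\right) \left(n + \left(-6 + \frac{1}{2} \left(-56\right) n\right)\right) = 2 n \left(n - \left(6 + 28 n\right)\right) = 2 n \left(-6 - 27 n\right)$)
$c{\left(o \right)} + r = \left(-6\right) 132 \left(2 + 9 \cdot 132\right) + \frac{23124}{4729} = \left(-6\right) 132 \left(2 + 1188\right) + \frac{23124}{4729} = \left(-6\right) 132 \cdot 1190 + \frac{23124}{4729} = -942480 + \frac{23124}{4729} = - \frac{4456964796}{4729}$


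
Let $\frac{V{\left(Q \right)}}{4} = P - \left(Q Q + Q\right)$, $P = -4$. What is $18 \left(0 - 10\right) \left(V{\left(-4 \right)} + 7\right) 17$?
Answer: $174420$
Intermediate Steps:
$V{\left(Q \right)} = -16 - 4 Q - 4 Q^{2}$ ($V{\left(Q \right)} = 4 \left(-4 - \left(Q Q + Q\right)\right) = 4 \left(-4 - \left(Q^{2} + Q\right)\right) = 4 \left(-4 - \left(Q + Q^{2}\right)\right) = 4 \left(-4 - Q - Q^{2}\right) = -16 - 4 Q - 4 Q^{2}$)
$18 \left(0 - 10\right) \left(V{\left(-4 \right)} + 7\right) 17 = 18 \left(0 - 10\right) \left(\left(-16 - -16 - 4 \left(-4\right)^{2}\right) + 7\right) 17 = 18 \left(- 10 \left(\left(-16 + 16 - 64\right) + 7\right)\right) 17 = 18 \left(- 10 \left(-64 + 7\right)\right) 17 = 18 \left(\left(-10\right) \left(-57\right)\right) 17 = 18 \cdot 570 \cdot 17 = 10260 \cdot 17 = 174420$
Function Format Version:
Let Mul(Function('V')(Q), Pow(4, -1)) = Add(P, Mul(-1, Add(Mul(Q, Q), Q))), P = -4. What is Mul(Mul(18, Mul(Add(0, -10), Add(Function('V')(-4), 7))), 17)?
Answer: 174420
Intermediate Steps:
Function('V')(Q) = Add(-16, Mul(-4, Q), Mul(-4, Pow(Q, 2))) (Function('V')(Q) = Mul(4, Add(-4, Mul(-1, Add(Mul(Q, Q), Q)))) = Mul(4, Add(-4, Mul(-1, Add(Pow(Q, 2), Q)))) = Mul(4, Add(-4, Mul(-1, Add(Q, Pow(Q, 2))))) = Mul(4, Add(-4, Add(Mul(-1, Q), Mul(-1, Pow(Q, 2))))) = Mul(4, Add(-4, Mul(-1, Q), Mul(-1, Pow(Q, 2)))) = Add(-16, Mul(-4, Q), Mul(-4, Pow(Q, 2))))
Mul(Mul(18, Mul(Add(0, -10), Add(Function('V')(-4), 7))), 17) = Mul(Mul(18, Mul(Add(0, -10), Add(Add(-16, Mul(-4, -4), Mul(-4, Pow(-4, 2))), 7))), 17) = Mul(Mul(18, Mul(-10, Add(Add(-16, 16, Mul(-4, 16)), 7))), 17) = Mul(Mul(18, Mul(-10, Add(Add(-16, 16, -64), 7))), 17) = Mul(Mul(18, Mul(-10, Add(-64, 7))), 17) = Mul(Mul(18, Mul(-10, -57)), 17) = Mul(Mul(18, 570), 17) = Mul(10260, 17) = 174420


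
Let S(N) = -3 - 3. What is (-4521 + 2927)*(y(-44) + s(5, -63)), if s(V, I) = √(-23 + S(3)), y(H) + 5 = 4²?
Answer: -17534 - 1594*I*√29 ≈ -17534.0 - 8584.0*I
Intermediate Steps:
S(N) = -6
y(H) = 11 (y(H) = -5 + 4² = -5 + 16 = 11)
s(V, I) = I*√29 (s(V, I) = √(-23 - 6) = √(-29) = I*√29)
(-4521 + 2927)*(y(-44) + s(5, -63)) = (-4521 + 2927)*(11 + I*√29) = -1594*(11 + I*√29) = -17534 - 1594*I*√29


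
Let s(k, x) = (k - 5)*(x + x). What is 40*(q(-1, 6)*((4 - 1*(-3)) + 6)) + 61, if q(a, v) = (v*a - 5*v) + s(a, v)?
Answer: -56099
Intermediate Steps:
s(k, x) = 2*x*(-5 + k) (s(k, x) = (-5 + k)*(2*x) = 2*x*(-5 + k))
q(a, v) = -5*v + a*v + 2*v*(-5 + a) (q(a, v) = (v*a - 5*v) + 2*v*(-5 + a) = (a*v - 5*v) + 2*v*(-5 + a) = (-5*v + a*v) + 2*v*(-5 + a) = -5*v + a*v + 2*v*(-5 + a))
40*(q(-1, 6)*((4 - 1*(-3)) + 6)) + 61 = 40*((3*6*(-5 - 1))*((4 - 1*(-3)) + 6)) + 61 = 40*((3*6*(-6))*((4 + 3) + 6)) + 61 = 40*(-108*(7 + 6)) + 61 = 40*(-108*13) + 61 = 40*(-1404) + 61 = -56160 + 61 = -56099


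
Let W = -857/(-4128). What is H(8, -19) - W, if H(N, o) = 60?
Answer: 246823/4128 ≈ 59.792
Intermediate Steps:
W = 857/4128 (W = -857*(-1/4128) = 857/4128 ≈ 0.20761)
H(8, -19) - W = 60 - 1*857/4128 = 60 - 857/4128 = 246823/4128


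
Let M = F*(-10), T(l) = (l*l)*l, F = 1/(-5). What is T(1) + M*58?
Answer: 117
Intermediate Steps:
F = -⅕ ≈ -0.20000
T(l) = l³ (T(l) = l²*l = l³)
M = 2 (M = -⅕*(-10) = 2)
T(1) + M*58 = 1³ + 2*58 = 1 + 116 = 117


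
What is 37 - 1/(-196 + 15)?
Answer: 6698/181 ≈ 37.005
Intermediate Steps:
37 - 1/(-196 + 15) = 37 - 1/(-181) = 37 - 1*(-1/181) = 37 + 1/181 = 6698/181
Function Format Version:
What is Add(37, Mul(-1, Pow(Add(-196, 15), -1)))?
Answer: Rational(6698, 181) ≈ 37.005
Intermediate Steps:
Add(37, Mul(-1, Pow(Add(-196, 15), -1))) = Add(37, Mul(-1, Pow(-181, -1))) = Add(37, Mul(-1, Rational(-1, 181))) = Add(37, Rational(1, 181)) = Rational(6698, 181)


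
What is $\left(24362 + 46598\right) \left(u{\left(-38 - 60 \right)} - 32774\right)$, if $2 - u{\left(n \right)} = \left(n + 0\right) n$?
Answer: $-3007000960$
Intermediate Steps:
$u{\left(n \right)} = 2 - n^{2}$ ($u{\left(n \right)} = 2 - \left(n + 0\right) n = 2 - n n = 2 - n^{2}$)
$\left(24362 + 46598\right) \left(u{\left(-38 - 60 \right)} - 32774\right) = \left(24362 + 46598\right) \left(\left(2 - \left(-38 - 60\right)^{2}\right) - 32774\right) = 70960 \left(\left(2 - \left(-98\right)^{2}\right) - 32774\right) = 70960 \left(\left(2 - 9604\right) - 32774\right) = 70960 \left(-9602 - 32774\right) = 70960 \left(-42376\right) = -3007000960$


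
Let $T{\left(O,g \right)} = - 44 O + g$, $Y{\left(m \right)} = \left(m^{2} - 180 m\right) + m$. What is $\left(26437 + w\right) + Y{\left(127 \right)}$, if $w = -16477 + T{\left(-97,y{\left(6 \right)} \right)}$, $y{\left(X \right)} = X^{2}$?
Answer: $7660$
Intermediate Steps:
$Y{\left(m \right)} = m^{2} - 179 m$
$T{\left(O,g \right)} = g - 44 O$
$w = -12173$ ($w = -16477 + \left(6^{2} - -4268\right) = -16477 + \left(36 + 4268\right) = -16477 + 4304 = -12173$)
$\left(26437 + w\right) + Y{\left(127 \right)} = \left(26437 - 12173\right) + 127 \left(-179 + 127\right) = 14264 + 127 \left(-52\right) = 14264 - 6604 = 7660$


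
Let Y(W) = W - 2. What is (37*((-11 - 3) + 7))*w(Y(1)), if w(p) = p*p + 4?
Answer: -1295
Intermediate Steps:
Y(W) = -2 + W
w(p) = 4 + p² (w(p) = p² + 4 = 4 + p²)
(37*((-11 - 3) + 7))*w(Y(1)) = (37*((-11 - 3) + 7))*(4 + (-2 + 1)²) = (37*(-14 + 7))*(4 + (-1)²) = (37*(-7))*(4 + 1) = -259*5 = -1295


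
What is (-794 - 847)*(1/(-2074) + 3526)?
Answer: -12000506643/2074 ≈ -5.7862e+6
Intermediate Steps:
(-794 - 847)*(1/(-2074) + 3526) = -1641*(-1/2074 + 3526) = -1641*7312923/2074 = -12000506643/2074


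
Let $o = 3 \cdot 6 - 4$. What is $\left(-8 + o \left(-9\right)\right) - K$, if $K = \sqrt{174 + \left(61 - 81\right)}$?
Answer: $-134 - \sqrt{154} \approx -146.41$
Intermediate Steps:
$o = 14$ ($o = 18 - 4 = 14$)
$K = \sqrt{154}$ ($K = \sqrt{174 - 20} = \sqrt{154} \approx 12.41$)
$\left(-8 + o \left(-9\right)\right) - K = \left(-8 + 14 \left(-9\right)\right) - \sqrt{154} = \left(-8 - 126\right) - \sqrt{154} = -134 - \sqrt{154}$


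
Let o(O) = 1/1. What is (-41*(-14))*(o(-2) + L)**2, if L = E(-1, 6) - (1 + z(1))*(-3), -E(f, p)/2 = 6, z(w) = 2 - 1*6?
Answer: 229600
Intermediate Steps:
o(O) = 1
z(w) = -4 (z(w) = 2 - 6 = -4)
E(f, p) = -12 (E(f, p) = -2*6 = -12)
L = -21 (L = -12 - (1 - 4)*(-3) = -12 - (-3)*(-3) = -12 - 1*9 = -12 - 9 = -21)
(-41*(-14))*(o(-2) + L)**2 = (-41*(-14))*(1 - 21)**2 = 574*(-20)**2 = 574*400 = 229600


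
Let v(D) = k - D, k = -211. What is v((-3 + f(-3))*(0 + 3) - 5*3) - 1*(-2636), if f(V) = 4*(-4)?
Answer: 2497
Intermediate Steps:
f(V) = -16
v(D) = -211 - D
v((-3 + f(-3))*(0 + 3) - 5*3) - 1*(-2636) = (-211 - ((-3 - 16)*(0 + 3) - 5*3)) - 1*(-2636) = (-211 - (-19*3 - 15)) + 2636 = (-211 - (-57 - 15)) + 2636 = (-211 - 1*(-72)) + 2636 = (-211 + 72) + 2636 = -139 + 2636 = 2497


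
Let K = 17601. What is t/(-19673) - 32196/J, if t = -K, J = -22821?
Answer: 345021443/149652511 ≈ 2.3055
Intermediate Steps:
t = -17601 (t = -1*17601 = -17601)
t/(-19673) - 32196/J = -17601/(-19673) - 32196/(-22821) = -17601*(-1/19673) - 32196*(-1/22821) = 17601/19673 + 10732/7607 = 345021443/149652511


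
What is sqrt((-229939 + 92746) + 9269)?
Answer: 2*I*sqrt(31981) ≈ 357.66*I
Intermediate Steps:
sqrt((-229939 + 92746) + 9269) = sqrt(-137193 + 9269) = sqrt(-127924) = 2*I*sqrt(31981)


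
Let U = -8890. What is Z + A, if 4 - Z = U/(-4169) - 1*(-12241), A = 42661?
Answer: 126828766/4169 ≈ 30422.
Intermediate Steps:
Z = -51024943/4169 (Z = 4 - (-8890/(-4169) - 1*(-12241)) = 4 - (-8890*(-1/4169) + 12241) = 4 - (8890/4169 + 12241) = 4 - 1*51041619/4169 = 4 - 51041619/4169 = -51024943/4169 ≈ -12239.)
Z + A = -51024943/4169 + 42661 = 126828766/4169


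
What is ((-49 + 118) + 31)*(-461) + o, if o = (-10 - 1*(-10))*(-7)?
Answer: -46100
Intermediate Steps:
o = 0 (o = (-10 + 10)*(-7) = 0*(-7) = 0)
((-49 + 118) + 31)*(-461) + o = ((-49 + 118) + 31)*(-461) + 0 = (69 + 31)*(-461) + 0 = 100*(-461) + 0 = -46100 + 0 = -46100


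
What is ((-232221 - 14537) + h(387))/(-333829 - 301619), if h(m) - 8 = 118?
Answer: 30829/79431 ≈ 0.38812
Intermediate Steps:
h(m) = 126 (h(m) = 8 + 118 = 126)
((-232221 - 14537) + h(387))/(-333829 - 301619) = ((-232221 - 14537) + 126)/(-333829 - 301619) = (-246758 + 126)/(-635448) = -246632*(-1/635448) = 30829/79431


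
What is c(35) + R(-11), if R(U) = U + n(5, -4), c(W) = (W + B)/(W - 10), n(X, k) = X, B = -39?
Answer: -154/25 ≈ -6.1600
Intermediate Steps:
c(W) = (-39 + W)/(-10 + W) (c(W) = (W - 39)/(W - 10) = (-39 + W)/(-10 + W))
R(U) = 5 + U (R(U) = U + 5 = 5 + U)
c(35) + R(-11) = (-39 + 35)/(-10 + 35) + (5 - 11) = -4/25 - 6 = -154/25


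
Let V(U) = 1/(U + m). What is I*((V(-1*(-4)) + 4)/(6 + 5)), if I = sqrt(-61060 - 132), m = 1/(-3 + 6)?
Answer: 10*I*sqrt(15298)/13 ≈ 95.142*I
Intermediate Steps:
m = 1/3 ≈ 0.33333
V(U) = 1/(1/3 + U) (V(U) = 1/(U + 1/3) = 1/(1/3 + U))
I = 2*I*sqrt(15298) (I = sqrt(-61192) = 2*I*sqrt(15298) ≈ 247.37*I)
I*((V(-1*(-4)) + 4)/(6 + 5)) = (2*I*sqrt(15298))*((3/(1 + 3*(-1*(-4))) + 4)/(6 + 5)) = (2*I*sqrt(15298))*((3/(1 + 3*4) + 4)/11) = (2*I*sqrt(15298))*((3/(1 + 12) + 4)*(1/11)) = (2*I*sqrt(15298))*((3/13 + 4)*(1/11)) = (2*I*sqrt(15298))*((55/13)*(1/11)) = (2*I*sqrt(15298))*(5/13) = 10*I*sqrt(15298)/13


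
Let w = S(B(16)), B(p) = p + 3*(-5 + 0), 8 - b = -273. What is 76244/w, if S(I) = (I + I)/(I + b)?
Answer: 10750404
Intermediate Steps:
b = 281 (b = 8 - 1*(-273) = 8 + 273 = 281)
B(p) = -15 + p (B(p) = p + 3*(-5) = p - 15 = -15 + p)
S(I) = 2*I/(281 + I) (S(I) = (I + I)/(I + 281) = (2*I)/(281 + I) = 2*I/(281 + I))
w = 1/141 (w = 2*(-15 + 16)/(281 + (-15 + 16)) = 2*1/(281 + 1) = 2*1/282 = 2*1*(1/282) = 1/141 ≈ 0.0070922)
76244/w = 76244/(1/141) = 76244*141 = 10750404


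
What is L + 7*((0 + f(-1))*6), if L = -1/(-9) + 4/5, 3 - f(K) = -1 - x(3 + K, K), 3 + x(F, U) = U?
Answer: 41/45 ≈ 0.91111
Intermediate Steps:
x(F, U) = -3 + U
f(K) = 1 + K (f(K) = 3 - (-1 - (-3 + K)) = 3 - (-1 + (3 - K)) = 3 - (2 - K) = 3 + (-2 + K) = 1 + K)
L = 41/45 (L = -1*(-⅑) + 4*(⅕) = ⅑ + ⅘ = 41/45 ≈ 0.91111)
L + 7*((0 + f(-1))*6) = 41/45 + 7*((0 + (1 - 1))*6) = 41/45 + 7*((0 + 0)*6) = 41/45 + 7*(0*6) = 41/45 + 7*0 = 41/45 + 0 = 41/45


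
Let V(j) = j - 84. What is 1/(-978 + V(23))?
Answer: -1/1039 ≈ -0.00096246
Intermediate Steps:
V(j) = -84 + j
1/(-978 + V(23)) = 1/(-978 + (-84 + 23)) = 1/(-978 - 61) = 1/(-1039) = -1/1039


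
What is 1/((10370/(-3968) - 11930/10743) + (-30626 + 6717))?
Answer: -21314112/509678475383 ≈ -4.1819e-5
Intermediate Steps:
1/((10370/(-3968) - 11930/10743) + (-30626 + 6717)) = 1/((10370*(-1/3968) - 11930*1/10743) - 23909) = 1/((-5185/1984 - 11930/10743) - 23909) = 1/(-79371575/21314112 - 23909) = 1/(-509678475383/21314112) = -21314112/509678475383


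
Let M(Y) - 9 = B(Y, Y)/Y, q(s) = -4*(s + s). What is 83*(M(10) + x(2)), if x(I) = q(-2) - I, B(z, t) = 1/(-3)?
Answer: 57187/30 ≈ 1906.2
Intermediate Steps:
B(z, t) = -⅓
q(s) = -8*s
M(Y) = 9 - 1/(3*Y)
x(I) = 16 - I (x(I) = -8*(-2) - I = 16 - I)
83*(M(10) + x(2)) = 83*((9 - ⅓/10) + (16 - 1*2)) = 83*((9 - ⅓*⅒) + (16 - 2)) = 83*((9 - 1/30) + 14) = 83*(269/30 + 14) = 83*(689/30) = 57187/30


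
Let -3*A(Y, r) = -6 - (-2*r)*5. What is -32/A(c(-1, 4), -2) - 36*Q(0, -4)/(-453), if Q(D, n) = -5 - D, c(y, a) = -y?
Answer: -8028/1963 ≈ -4.0897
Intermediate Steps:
A(Y, r) = 2 - 10*r/3 (A(Y, r) = -(-6 - (-2*r)*5)/3 = -(-6 - (-10)*r)/3 = -(-6 + 10*r)/3 = 2 - 10*r/3)
-32/A(c(-1, 4), -2) - 36*Q(0, -4)/(-453) = -32/(2 - 10/3*(-2)) - 36*(-5 - 1*0)/(-453) = -32/(2 + 20/3) - 36*(-5 + 0)*(-1/453) = -32/26/3 - 36*(-5)*(-1/453) = -32*3/26 + 180*(-1/453) = -48/13 - 60/151 = -8028/1963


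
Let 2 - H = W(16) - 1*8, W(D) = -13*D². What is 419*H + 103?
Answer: 1398725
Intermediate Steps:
H = 3338 (H = 2 - (-13*16² - 1*8) = 2 - (-13*256 - 8) = 2 - (-3328 - 8) = 2 - 1*(-3336) = 2 + 3336 = 3338)
419*H + 103 = 419*3338 + 103 = 1398622 + 103 = 1398725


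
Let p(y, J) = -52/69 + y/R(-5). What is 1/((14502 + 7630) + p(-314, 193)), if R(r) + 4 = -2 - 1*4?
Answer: 345/7646113 ≈ 4.5121e-5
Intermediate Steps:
R(r) = -10 (R(r) = -4 + (-2 - 1*4) = -4 + (-2 - 4) = -4 - 6 = -10)
p(y, J) = -52/69 - y/10 (p(y, J) = -52/69 + y/(-10) = -52*1/69 + y*(-⅒) = -52/69 - y/10)
1/((14502 + 7630) + p(-314, 193)) = 1/((14502 + 7630) + (-52/69 - ⅒*(-314))) = 1/(22132 + (-52/69 + 157/5)) = 1/(22132 + 10573/345) = 1/(7646113/345) = 345/7646113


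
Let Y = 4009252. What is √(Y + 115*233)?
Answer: √4036047 ≈ 2009.0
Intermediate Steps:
√(Y + 115*233) = √(4009252 + 115*233) = √(4009252 + 26795) = √4036047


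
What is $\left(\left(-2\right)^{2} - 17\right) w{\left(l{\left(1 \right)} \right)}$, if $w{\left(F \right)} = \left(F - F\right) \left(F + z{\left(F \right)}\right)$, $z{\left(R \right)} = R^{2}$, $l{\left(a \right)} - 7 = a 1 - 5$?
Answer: $0$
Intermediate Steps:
$l{\left(a \right)} = 2 + a$ ($l{\left(a \right)} = 7 + \left(a 1 - 5\right) = 7 + \left(a - 5\right) = 7 + \left(-5 + a\right) = 2 + a$)
$w{\left(F \right)} = 0$ ($w{\left(F \right)} = \left(F - F\right) \left(F + F^{2}\right) = 0 \left(F + F^{2}\right) = 0$)
$\left(\left(-2\right)^{2} - 17\right) w{\left(l{\left(1 \right)} \right)} = \left(\left(-2\right)^{2} - 17\right) 0 = \left(4 - 17\right) 0 = \left(-13\right) 0 = 0$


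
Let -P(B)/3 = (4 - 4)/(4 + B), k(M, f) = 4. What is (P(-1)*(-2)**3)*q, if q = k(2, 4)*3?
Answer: 0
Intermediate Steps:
P(B) = 0 (P(B) = -3*(4 - 4)/(4 + B) = -0/(4 + B) = -3*0 = 0)
q = 12 (q = 4*3 = 12)
(P(-1)*(-2)**3)*q = (0*(-2)**3)*12 = (0*(-8))*12 = 0*12 = 0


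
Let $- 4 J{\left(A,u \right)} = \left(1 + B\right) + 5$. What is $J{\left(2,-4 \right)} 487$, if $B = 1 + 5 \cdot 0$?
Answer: $- \frac{3409}{4} \approx -852.25$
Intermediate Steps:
$B = 1$ ($B = 1 + 0 = 1$)
$J{\left(A,u \right)} = - \frac{7}{4}$ ($J{\left(A,u \right)} = - \frac{\left(1 + 1\right) + 5}{4} = - \frac{2 + 5}{4} = \left(- \frac{1}{4}\right) 7 = - \frac{7}{4}$)
$J{\left(2,-4 \right)} 487 = \left(- \frac{7}{4}\right) 487 = - \frac{3409}{4}$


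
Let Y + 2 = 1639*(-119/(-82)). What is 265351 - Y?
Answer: 21563905/82 ≈ 2.6297e+5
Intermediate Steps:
Y = 194877/82 (Y = -2 + 1639*(-119/(-82)) = -2 + 1639*(-119*(-1/82)) = -2 + 1639*(119/82) = -2 + 195041/82 = 194877/82 ≈ 2376.5)
265351 - Y = 265351 - 1*194877/82 = 265351 - 194877/82 = 21563905/82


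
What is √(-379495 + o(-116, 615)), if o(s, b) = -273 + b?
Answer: I*√379153 ≈ 615.75*I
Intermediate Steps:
√(-379495 + o(-116, 615)) = √(-379495 + (-273 + 615)) = √(-379495 + 342) = √(-379153) = I*√379153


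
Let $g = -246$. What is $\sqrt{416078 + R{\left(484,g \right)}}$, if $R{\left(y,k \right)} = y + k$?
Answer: $2 \sqrt{104079} \approx 645.23$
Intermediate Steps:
$R{\left(y,k \right)} = k + y$
$\sqrt{416078 + R{\left(484,g \right)}} = \sqrt{416078 + \left(-246 + 484\right)} = \sqrt{416078 + 238} = \sqrt{416316} = 2 \sqrt{104079}$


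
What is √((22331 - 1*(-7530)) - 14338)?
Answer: 19*√43 ≈ 124.59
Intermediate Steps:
√((22331 - 1*(-7530)) - 14338) = √((22331 + 7530) - 14338) = √(29861 - 14338) = √15523 = 19*√43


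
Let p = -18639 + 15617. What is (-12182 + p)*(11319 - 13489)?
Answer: 32992680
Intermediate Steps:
p = -3022
(-12182 + p)*(11319 - 13489) = (-12182 - 3022)*(11319 - 13489) = -15204*(-2170) = 32992680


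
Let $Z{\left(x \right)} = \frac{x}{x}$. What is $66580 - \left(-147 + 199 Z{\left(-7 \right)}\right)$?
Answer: $66528$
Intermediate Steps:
$Z{\left(x \right)} = 1$
$66580 - \left(-147 + 199 Z{\left(-7 \right)}\right) = 66580 - \left(-147 + 199 \cdot 1\right) = 66580 - \left(-147 + 199\right) = 66580 - 52 = 66528$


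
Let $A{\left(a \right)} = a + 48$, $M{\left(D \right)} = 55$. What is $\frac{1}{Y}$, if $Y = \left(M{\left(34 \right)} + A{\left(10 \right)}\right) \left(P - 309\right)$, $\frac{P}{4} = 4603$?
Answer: $\frac{1}{2045639} \approx 4.8884 \cdot 10^{-7}$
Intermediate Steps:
$P = 18412$ ($P = 4 \cdot 4603 = 18412$)
$A{\left(a \right)} = 48 + a$
$Y = 2045639$ ($Y = \left(55 + \left(48 + 10\right)\right) \left(18412 - 309\right) = \left(55 + 58\right) 18103 = 113 \cdot 18103 = 2045639$)
$\frac{1}{Y} = \frac{1}{2045639}$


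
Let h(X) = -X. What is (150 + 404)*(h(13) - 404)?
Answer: -231018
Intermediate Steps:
(150 + 404)*(h(13) - 404) = (150 + 404)*(-1*13 - 404) = 554*(-13 - 404) = 554*(-417) = -231018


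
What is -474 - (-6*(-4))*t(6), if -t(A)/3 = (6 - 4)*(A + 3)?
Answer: 822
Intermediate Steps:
t(A) = -18 - 6*A (t(A) = -3*(6 - 4)*(A + 3) = -6*(3 + A) = -3*(6 + 2*A) = -18 - 6*A)
-474 - (-6*(-4))*t(6) = -474 - (-6*(-4))*(-18 - 6*6) = -474 - 24*(-18 - 36) = -474 - 24*(-54) = -474 - 1*(-1296) = -474 + 1296 = 822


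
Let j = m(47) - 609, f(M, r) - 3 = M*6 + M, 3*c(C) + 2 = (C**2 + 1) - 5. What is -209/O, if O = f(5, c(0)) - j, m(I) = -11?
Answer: -209/658 ≈ -0.31763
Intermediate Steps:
c(C) = -2 + C**2/3 (c(C) = -2/3 + ((C**2 + 1) - 5)/3 = -2/3 + ((1 + C**2) - 5)/3 = -2/3 + (-4 + C**2)/3 = -2/3 + (-4/3 + C**2/3) = -2 + C**2/3)
f(M, r) = 3 + 7*M (f(M, r) = 3 + (M*6 + M) = 3 + (6*M + M) = 3 + 7*M)
j = -620 (j = -11 - 609 = -620)
O = 658 (O = (3 + 7*5) - 1*(-620) = (3 + 35) + 620 = 38 + 620 = 658)
-209/O = -209/658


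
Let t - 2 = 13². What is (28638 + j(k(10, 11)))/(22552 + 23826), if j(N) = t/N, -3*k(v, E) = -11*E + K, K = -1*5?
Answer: 400989/649292 ≈ 0.61758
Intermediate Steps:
K = -5
k(v, E) = 5/3 + 11*E/3 (k(v, E) = -(-11*E - 5)/3 = -(-5 - 11*E)/3 = 5/3 + 11*E/3)
t = 171 (t = 2 + 13² = 2 + 169 = 171)
j(N) = 171/N
(28638 + j(k(10, 11)))/(22552 + 23826) = (28638 + 171/(5/3 + (11/3)*11))/(22552 + 23826) = (28638 + 171/(5/3 + 121/3))/46378 = (28638 + 171/42)*(1/46378) = (28638 + 171*(1/42))*(1/46378) = (28638 + 57/14)*(1/46378) = (400989/14)*(1/46378) = 400989/649292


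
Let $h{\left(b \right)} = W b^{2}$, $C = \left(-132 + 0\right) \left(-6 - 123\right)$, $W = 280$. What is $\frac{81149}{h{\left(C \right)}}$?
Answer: $\frac{81149}{81186779520} \approx 9.9953 \cdot 10^{-7}$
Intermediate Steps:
$C = 17028$ ($C = \left(-132\right) \left(-129\right) = 17028$)
$h{\left(b \right)} = 280 b^{2}$
$\frac{81149}{h{\left(C \right)}} = \frac{81149}{280 \cdot 17028^{2}} = \frac{81149}{280 \cdot 289952784} = \frac{81149}{81186779520}$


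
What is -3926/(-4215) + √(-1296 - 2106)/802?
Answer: 3926/4215 + 9*I*√42/802 ≈ 0.93144 + 0.072726*I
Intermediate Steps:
-3926/(-4215) + √(-1296 - 2106)/802 = -3926*(-1/4215) + √(-3402)*(1/802) = 3926/4215 + (9*I*√42)*(1/802) = 3926/4215 + 9*I*√42/802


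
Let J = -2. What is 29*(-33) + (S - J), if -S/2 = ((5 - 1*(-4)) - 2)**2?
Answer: -1053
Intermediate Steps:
S = -98 (S = -2*((5 - 1*(-4)) - 2)**2 = -2*((5 + 4) - 2)**2 = -2*(9 - 2)**2 = -2*7**2 = -2*49 = -98)
29*(-33) + (S - J) = 29*(-33) + (-98 - 1*(-2)) = -957 + (-98 + 2) = -957 - 96 = -1053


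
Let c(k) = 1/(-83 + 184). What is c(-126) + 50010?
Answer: 5051011/101 ≈ 50010.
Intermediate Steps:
c(k) = 1/101
c(-126) + 50010 = 1/101 + 50010 = 5051011/101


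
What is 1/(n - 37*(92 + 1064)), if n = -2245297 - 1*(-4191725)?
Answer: 1/1903656 ≈ 5.2531e-7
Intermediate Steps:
n = 1946428 (n = -2245297 + 4191725 = 1946428)
1/(n - 37*(92 + 1064)) = 1/(1946428 - 37*(92 + 1064)) = 1/(1946428 - 37*1156) = 1/(1946428 - 42772) = 1/1903656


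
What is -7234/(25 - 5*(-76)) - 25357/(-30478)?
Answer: -210208267/12343590 ≈ -17.030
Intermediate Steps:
-7234/(25 - 5*(-76)) - 25357/(-30478) = -7234/(25 + 380) - 25357*(-1/30478) = -7234/405 + 25357/30478 = -210208267/12343590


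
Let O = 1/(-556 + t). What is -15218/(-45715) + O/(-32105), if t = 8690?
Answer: 794811995109/2387621946010 ≈ 0.33289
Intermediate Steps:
O = 1/8134 (O = 1/(-556 + 8690) = 1/8134 ≈ 0.00012294)
-15218/(-45715) + O/(-32105) = -15218/(-45715) + (1/8134)/(-32105) = -15218*(-1/45715) + (1/8134)*(-1/32105) = 15218/45715 - 1/261142070 = 794811995109/2387621946010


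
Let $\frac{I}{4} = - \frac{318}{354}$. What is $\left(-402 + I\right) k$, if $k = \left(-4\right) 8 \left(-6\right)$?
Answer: $- \frac{4594560}{59} \approx -77874.0$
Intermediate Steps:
$k = 192$ ($k = \left(-32\right) \left(-6\right) = 192$)
$I = - \frac{212}{59}$ ($I = 4 \left(- \frac{318}{354}\right) = 4 \left(\left(-318\right) \frac{1}{354}\right) = 4 \left(- \frac{53}{59}\right) = - \frac{212}{59} \approx -3.5932$)
$\left(-402 + I\right) k = \left(-402 - \frac{212}{59}\right) 192 = \left(- \frac{23930}{59}\right) 192 = - \frac{4594560}{59}$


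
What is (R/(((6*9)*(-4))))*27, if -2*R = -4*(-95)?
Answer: 95/4 ≈ 23.750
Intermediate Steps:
R = -190 (R = -(-2)*(-95) = -½*380 = -190)
(R/(((6*9)*(-4))))*27 = -190/((6*9)*(-4))*27 = -190/(54*(-4))*27 = -190/(-216)*27 = -190*(-1/216)*27 = (95/108)*27 = 95/4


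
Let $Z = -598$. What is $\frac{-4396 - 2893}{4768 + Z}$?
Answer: $- \frac{7289}{4170} \approx -1.748$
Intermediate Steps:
$\frac{-4396 - 2893}{4768 + Z} = \frac{-4396 - 2893}{4768 - 598} = \frac{-4396 - 2893}{4170} = \left(-7289\right) \frac{1}{4170} = - \frac{7289}{4170}$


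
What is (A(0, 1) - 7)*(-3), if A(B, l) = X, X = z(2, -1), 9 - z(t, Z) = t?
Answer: 0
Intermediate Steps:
z(t, Z) = 9 - t
X = 7 (X = 9 - 1*2 = 9 - 2 = 7)
A(B, l) = 7
(A(0, 1) - 7)*(-3) = (7 - 7)*(-3) = 0*(-3) = 0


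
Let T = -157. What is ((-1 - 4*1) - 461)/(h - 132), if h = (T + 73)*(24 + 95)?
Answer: 233/5064 ≈ 0.046011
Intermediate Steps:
h = -9996 (h = (-157 + 73)*(24 + 95) = -84*119 = -9996)
((-1 - 4*1) - 461)/(h - 132) = ((-1 - 4*1) - 461)/(-9996 - 132) = ((-1 - 4) - 461)/(-10128) = (-5 - 461)*(-1/10128) = -466*(-1/10128) = 233/5064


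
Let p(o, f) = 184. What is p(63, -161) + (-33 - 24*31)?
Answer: -593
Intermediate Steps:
p(63, -161) + (-33 - 24*31) = 184 + (-33 - 24*31) = 184 + (-33 - 744) = 184 - 777 = -593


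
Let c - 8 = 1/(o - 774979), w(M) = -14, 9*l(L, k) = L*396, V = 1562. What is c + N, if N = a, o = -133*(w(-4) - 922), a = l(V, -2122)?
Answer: 44712149375/650491 ≈ 68736.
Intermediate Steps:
l(L, k) = 44*L (l(L, k) = (L*396)/9 = (396*L)/9 = 44*L)
a = 68728 (a = 44*1562 = 68728)
o = 124488 (o = -133*(-14 - 922) = -133*(-936) = 124488)
N = 68728
c = 5203927/650491 (c = 8 + 1/(124488 - 774979) = 8 + 1/(-650491) = 8 - 1/650491 = 5203927/650491 ≈ 8.0000)
c + N = 5203927/650491 + 68728 = 44712149375/650491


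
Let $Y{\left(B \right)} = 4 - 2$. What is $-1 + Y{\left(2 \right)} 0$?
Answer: $-1$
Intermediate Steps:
$Y{\left(B \right)} = 2$ ($Y{\left(B \right)} = 4 - 2 = 2$)
$-1 + Y{\left(2 \right)} 0 = -1 + 2 \cdot 0 = -1 + 0 = -1$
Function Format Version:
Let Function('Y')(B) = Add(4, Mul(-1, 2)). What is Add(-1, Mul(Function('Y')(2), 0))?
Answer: -1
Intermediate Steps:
Function('Y')(B) = 2 (Function('Y')(B) = Add(4, -2) = 2)
Add(-1, Mul(Function('Y')(2), 0)) = Add(-1, Mul(2, 0)) = Add(-1, 0) = -1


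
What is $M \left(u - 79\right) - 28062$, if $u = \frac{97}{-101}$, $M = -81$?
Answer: $- \frac{2180106}{101} \approx -21585.0$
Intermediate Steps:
$u = - \frac{97}{101}$ ($u = 97 \left(- \frac{1}{101}\right) = - \frac{97}{101} \approx -0.9604$)
$M \left(u - 79\right) - 28062 = - 81 \left(- \frac{97}{101} - 79\right) - 28062 = \left(-81\right) \left(- \frac{8076}{101}\right) - 28062 = \frac{654156}{101} - 28062 = - \frac{2180106}{101}$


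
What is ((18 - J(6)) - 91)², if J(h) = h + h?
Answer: 7225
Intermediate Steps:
J(h) = 2*h
((18 - J(6)) - 91)² = ((18 - 2*6) - 91)² = ((18 - 1*12) - 91)² = ((18 - 12) - 91)² = (6 - 91)² = (-85)² = 7225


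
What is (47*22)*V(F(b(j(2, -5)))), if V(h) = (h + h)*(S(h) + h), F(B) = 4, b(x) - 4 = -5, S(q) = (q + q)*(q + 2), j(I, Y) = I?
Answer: 430144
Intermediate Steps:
S(q) = 2*q*(2 + q) (S(q) = (2*q)*(2 + q) = 2*q*(2 + q))
b(x) = -1 (b(x) = 4 - 5 = -1)
V(h) = 2*h*(h + 2*h*(2 + h)) (V(h) = (h + h)*(2*h*(2 + h) + h) = (2*h)*(h + 2*h*(2 + h)) = 2*h*(h + 2*h*(2 + h)))
(47*22)*V(F(b(j(2, -5)))) = (47*22)*(4**2*(10 + 4*4)) = 1034*(16*(10 + 16)) = 1034*(16*26) = 1034*416 = 430144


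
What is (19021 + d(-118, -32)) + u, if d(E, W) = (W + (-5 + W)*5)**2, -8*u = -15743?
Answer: 544623/8 ≈ 68078.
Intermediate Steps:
u = 15743/8 (u = -1/8*(-15743) = 15743/8 ≈ 1967.9)
d(E, W) = (-25 + 6*W)**2 (d(E, W) = (W + (-25 + 5*W))**2 = (-25 + 6*W)**2)
(19021 + d(-118, -32)) + u = (19021 + (-25 + 6*(-32))**2) + 15743/8 = (19021 + (-25 - 192)**2) + 15743/8 = (19021 + (-217)**2) + 15743/8 = (19021 + 47089) + 15743/8 = 66110 + 15743/8 = 544623/8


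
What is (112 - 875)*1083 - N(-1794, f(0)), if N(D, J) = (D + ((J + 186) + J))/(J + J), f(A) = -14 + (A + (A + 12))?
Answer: -826732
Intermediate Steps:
f(A) = -2 + 2*A (f(A) = -14 + (A + (12 + A)) = -14 + (12 + 2*A) = -2 + 2*A)
N(D, J) = (186 + D + 2*J)/(2*J) (N(D, J) = (D + ((186 + J) + J))/((2*J)) = (D + (186 + 2*J))*(1/(2*J)) = (186 + D + 2*J)*(1/(2*J)) = (186 + D + 2*J)/(2*J))
(112 - 875)*1083 - N(-1794, f(0)) = (112 - 875)*1083 - (93 + (-2 + 2*0) + (1/2)*(-1794))/(-2 + 2*0) = -763*1083 - (93 + (-2 + 0) - 897)/(-2 + 0) = -826329 - (93 - 2 - 897)/(-2) = -826329 - (-1)*(-806)/2 = -826329 - 1*403 = -826329 - 403 = -826732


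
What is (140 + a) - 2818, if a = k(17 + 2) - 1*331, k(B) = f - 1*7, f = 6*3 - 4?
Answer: -3002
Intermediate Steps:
f = 14 (f = 18 - 4 = 14)
k(B) = 7 (k(B) = 14 - 1*7 = 14 - 7 = 7)
a = -324 (a = 7 - 1*331 = 7 - 331 = -324)
(140 + a) - 2818 = (140 - 324) - 2818 = -184 - 2818 = -3002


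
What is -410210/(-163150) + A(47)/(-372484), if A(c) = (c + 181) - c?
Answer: 60863399/24211460 ≈ 2.5138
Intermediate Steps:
A(c) = 181 (A(c) = (181 + c) - c = 181)
-410210/(-163150) + A(47)/(-372484) = -410210/(-163150) + 181/(-372484) = -410210*(-1/163150) + 181*(-1/372484) = 41021/16315 - 181/372484 = 60863399/24211460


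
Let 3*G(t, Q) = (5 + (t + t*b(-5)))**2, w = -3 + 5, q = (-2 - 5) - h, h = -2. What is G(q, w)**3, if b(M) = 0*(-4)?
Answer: 0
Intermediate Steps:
q = -5 (q = (-2 - 5) - 1*(-2) = -7 + 2 = -5)
w = 2
b(M) = 0
G(t, Q) = (5 + t)**2/3 (G(t, Q) = (5 + (t + t*0))**2/3 = (5 + (t + 0))**2/3 = (5 + t)**2/3)
G(q, w)**3 = ((5 - 5)**2/3)**3 = ((1/3)*0**2)**3 = ((1/3)*0)**3 = 0**3 = 0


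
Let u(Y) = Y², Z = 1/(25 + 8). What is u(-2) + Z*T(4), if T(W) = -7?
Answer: 125/33 ≈ 3.7879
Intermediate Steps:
Z = 1/33 ≈ 0.030303
u(-2) + Z*T(4) = (-2)² + (1/33)*(-7) = 4 - 7/33 = 125/33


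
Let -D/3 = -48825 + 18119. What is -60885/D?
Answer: -20295/30706 ≈ -0.66095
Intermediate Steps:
D = 92118 (D = -3*(-48825 + 18119) = -3*(-30706) = 92118)
-60885/D = -60885/92118 = -60885*1/92118 = -20295/30706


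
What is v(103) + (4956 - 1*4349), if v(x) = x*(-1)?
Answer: 504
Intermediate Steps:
v(x) = -x
v(103) + (4956 - 1*4349) = -1*103 + (4956 - 1*4349) = -103 + (4956 - 4349) = -103 + 607 = 504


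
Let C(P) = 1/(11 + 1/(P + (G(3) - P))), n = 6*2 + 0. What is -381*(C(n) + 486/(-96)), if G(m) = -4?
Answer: 1302639/688 ≈ 1893.4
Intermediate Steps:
n = 12 (n = 12 + 0 = 12)
C(P) = 4/43 (C(P) = 1/(11 + 1/(P + (-4 - P))) = 1/(11 + 1/(-4)) = 1/(11 - 1/4) = 1/(43/4) = 4/43)
-381*(C(n) + 486/(-96)) = -381*(4/43 + 486/(-96)) = -381*(4/43 + 486*(-1/96)) = -381*(4/43 - 81/16) = -381*(-3419/688) = 1302639/688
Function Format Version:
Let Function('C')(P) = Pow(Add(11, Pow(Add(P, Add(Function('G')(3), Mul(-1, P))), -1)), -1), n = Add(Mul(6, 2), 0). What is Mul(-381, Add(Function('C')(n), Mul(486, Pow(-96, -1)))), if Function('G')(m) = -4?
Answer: Rational(1302639, 688) ≈ 1893.4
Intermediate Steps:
n = 12 (n = Add(12, 0) = 12)
Function('C')(P) = Rational(4, 43) (Function('C')(P) = Pow(Add(11, Pow(Add(P, Add(-4, Mul(-1, P))), -1)), -1) = Pow(Add(11, Pow(-4, -1)), -1) = Pow(Add(11, Rational(-1, 4)), -1) = Pow(Rational(43, 4), -1) = Rational(4, 43))
Mul(-381, Add(Function('C')(n), Mul(486, Pow(-96, -1)))) = Mul(-381, Add(Rational(4, 43), Mul(486, Pow(-96, -1)))) = Mul(-381, Add(Rational(4, 43), Mul(486, Rational(-1, 96)))) = Mul(-381, Add(Rational(4, 43), Rational(-81, 16))) = Mul(-381, Rational(-3419, 688)) = Rational(1302639, 688)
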